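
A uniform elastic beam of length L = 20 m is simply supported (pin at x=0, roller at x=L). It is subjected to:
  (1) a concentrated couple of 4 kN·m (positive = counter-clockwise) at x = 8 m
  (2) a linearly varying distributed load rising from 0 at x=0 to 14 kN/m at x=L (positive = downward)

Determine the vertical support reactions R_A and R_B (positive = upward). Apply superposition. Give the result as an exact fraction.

Load 1 — applied couple M₀=4 kN·m at a=8 m (b=L-a=12):
  R_A = M₀/L = 4/20 = 1/5 kN
  R_B = -M₀/L = -4/20 = -1/5 kN
Load 2 — triangular load w₀=14 kN/m (0→w₀ over full span):
  R_A = w₀L/6 = 14·20/6 = 140/3 kN
  R_B = w₀L/3 = 14·20/3 = 280/3 kN
Superposition: R_A = 703/15 kN, R_B = 1397/15 kN

R_A = 703/15 kN, R_B = 1397/15 kN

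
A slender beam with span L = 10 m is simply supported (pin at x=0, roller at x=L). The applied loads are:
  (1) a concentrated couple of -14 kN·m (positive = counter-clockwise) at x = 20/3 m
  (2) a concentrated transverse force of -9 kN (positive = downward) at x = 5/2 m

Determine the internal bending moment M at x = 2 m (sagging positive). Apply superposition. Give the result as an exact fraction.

Load 1 — applied couple M₀=-14 kN·m at a=20/3 m (b=L-a=10/3):
  M_1 = M₀x/L  [x≤a] = (-14)·2/10 = -14/5 kN·m
Load 2 — point force P=-9 kN at a=5/2 m (b=L-a=15/2):
  M_2 = Pbx/L  [x≤a] = (-9)·(15/2)·2/10 = -27/2 kN·m
Superposition: M = Σ M_i = -163/10 kN·m ≈ -16.300000 kN·m

M(2) = -163/10 kN·m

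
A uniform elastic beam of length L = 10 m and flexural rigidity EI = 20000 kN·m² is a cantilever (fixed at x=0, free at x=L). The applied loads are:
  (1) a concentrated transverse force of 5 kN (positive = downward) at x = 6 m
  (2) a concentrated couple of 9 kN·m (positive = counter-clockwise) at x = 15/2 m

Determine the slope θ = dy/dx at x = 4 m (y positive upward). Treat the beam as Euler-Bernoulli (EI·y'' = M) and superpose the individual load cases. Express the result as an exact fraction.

θ(4) = -11/5000 rad

Load 1 — point force P=5 kN at a=6 m (b=L-a=4):
  θ_1 = -Px(2a-x)/(2EI)  [x≤a] = -5·4·(2·6-4)/(2·20000) = -1/250 rad
Load 2 — applied couple M₀=9 kN·m at a=15/2 m (b=L-a=5/2):
  θ_2 = M₀x/EI  [x≤a] = 9·4/20000 = 9/5000 rad
Superposition: θ = Σ θ_i = -11/5000 rad ≈ -0.002200 rad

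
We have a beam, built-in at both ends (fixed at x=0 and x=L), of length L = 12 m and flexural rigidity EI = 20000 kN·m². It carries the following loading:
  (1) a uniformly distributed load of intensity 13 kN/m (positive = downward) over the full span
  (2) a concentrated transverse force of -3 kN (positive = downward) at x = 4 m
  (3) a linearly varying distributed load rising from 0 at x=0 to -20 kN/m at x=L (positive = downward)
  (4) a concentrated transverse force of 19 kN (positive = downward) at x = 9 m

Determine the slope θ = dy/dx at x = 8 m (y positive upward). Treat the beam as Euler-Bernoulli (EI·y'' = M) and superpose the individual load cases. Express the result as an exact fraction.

θ(8) = 53/24000 rad

Load 1 — uniform load w=13 kN/m over full span:
  θ_1 = -wx(L-x)(L-2x)/(12EI) = -13·8·(12-8)·(12-2·8)/(12·20000) = 13/1875 rad
Load 2 — point force P=-3 kN at a=4 m (b=L-a=8):
  θ_2 = Pa²(L-x)(2bL-(3b+a)(L-x))/(2L³EI)  [x>a] = (-3)·4²·(12-8)·(2·8·12-(3·8+4)·(12-8))/(2·12³·20000) = -1/4500 rad
Load 3 — triangular load w₀=-20 kN/m (0→w₀ over full span):
  θ_3 = -w₀(2x(L-x)(L-2x)(x+2L)+x²(L-x)²)/(120LEI) = -(-20)·(2·8·(12-8)·(12-2·8)·(8+2·12)+8²·(12-8)²)/(120·12·20000) = -28/5625 rad
Load 4 — point force P=19 kN at a=9 m (b=L-a=3):
  θ_4 = -Pb²x(2aL-(3a+b)x)/(2L³EI)  [x≤a] = -19·3²·8·(2·9·12-(3·9+3)·8)/(2·12³·20000) = 19/40000 rad
Superposition: θ = Σ θ_i = 53/24000 rad ≈ 0.002208 rad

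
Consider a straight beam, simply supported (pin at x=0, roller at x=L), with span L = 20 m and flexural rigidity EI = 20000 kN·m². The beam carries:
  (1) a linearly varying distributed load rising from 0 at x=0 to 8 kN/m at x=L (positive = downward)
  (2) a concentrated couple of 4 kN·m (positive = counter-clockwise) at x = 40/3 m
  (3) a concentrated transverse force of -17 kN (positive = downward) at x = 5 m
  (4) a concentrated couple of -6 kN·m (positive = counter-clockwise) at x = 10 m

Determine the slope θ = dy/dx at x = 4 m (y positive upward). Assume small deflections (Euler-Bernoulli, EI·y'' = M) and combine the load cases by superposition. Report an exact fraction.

Load 1 — triangular load w₀=8 kN/m (0→w₀ over full span):
  θ_1 = -w₀(7L⁴-30L²x²+15x⁴)/(360LEI) = -8·(7·20⁴-30·20²·4²+15·4⁴)/(360·20·20000) = -1456/28125 rad
Load 2 — applied couple M₀=4 kN·m at a=40/3 m (b=L-a=20/3):
  θ_2 = (M₀x²/(2L)+C₁)/EI  [x≤a] with C₁=M₀(3b²-L²)/(6L)=-80/9 = (4·4²/(2·20)+(-80/9))/20000 = -41/112500 rad
Load 3 — point force P=-17 kN at a=5 m (b=L-a=15):
  θ_3 = -Pb(L²-b²-3x²)/(6LEI)  [x≤a] = -(-17)·15·(20²-15²-3·4²)/(6·20·20000) = 2159/160000 rad
Load 4 — applied couple M₀=-6 kN·m at a=10 m (b=L-a=10):
  θ_4 = (M₀x²/(2L)+C₁)/EI  [x≤a] with C₁=M₀(3b²-L²)/(6L)=5 = ((-6)·4²/(2·20)+5)/20000 = 13/100000 rad
Superposition: θ = Σ θ_i = -92423/2400000 rad ≈ -0.038510 rad

θ(4) = -92423/2400000 rad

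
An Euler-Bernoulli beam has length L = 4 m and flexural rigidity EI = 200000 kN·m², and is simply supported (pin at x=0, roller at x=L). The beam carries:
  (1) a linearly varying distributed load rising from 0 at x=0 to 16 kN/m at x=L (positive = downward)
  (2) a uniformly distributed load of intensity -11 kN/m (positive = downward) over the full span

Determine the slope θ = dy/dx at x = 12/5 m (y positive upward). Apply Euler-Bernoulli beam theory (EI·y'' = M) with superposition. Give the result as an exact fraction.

Load 1 — triangular load w₀=16 kN/m (0→w₀ over full span):
  θ_1 = -w₀(7L⁴-30L²x²+15x⁴)/(360LEI) = -16·(7·4⁴-30·4²·(12/5)²+15·(12/5)⁴)/(360·4·200000) = 464/17578125 rad
Load 2 — uniform load w=-11 kN/m over full span:
  θ_2 = -w(L³-6Lx²+4x³)/(24EI) = -(-11)·(4³-6·4·(12/5)²+4·(12/5)³)/(24·200000) = -407/9375000 rad
Superposition: θ = Σ θ_i = -2393/140625000 rad ≈ -0.000017 rad

θ(12/5) = -2393/140625000 rad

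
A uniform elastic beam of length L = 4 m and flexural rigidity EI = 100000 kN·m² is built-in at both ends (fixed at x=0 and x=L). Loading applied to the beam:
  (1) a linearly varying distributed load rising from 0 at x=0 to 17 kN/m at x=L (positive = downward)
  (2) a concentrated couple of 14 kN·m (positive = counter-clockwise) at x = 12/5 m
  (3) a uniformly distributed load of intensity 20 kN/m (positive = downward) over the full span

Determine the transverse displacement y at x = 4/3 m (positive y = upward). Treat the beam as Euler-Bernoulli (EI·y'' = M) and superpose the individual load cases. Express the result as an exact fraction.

Load 1 — triangular load w₀=17 kN/m (0→w₀ over full span):
  y_1 = -w₀x²(L-x)²(x+2L)/(120LEI) = -17·(4/3)²·(4-(4/3))²·((4/3)+2·4)/(120·4·100000) = -476/11390625 m
Load 2 — applied couple M₀=14 kN·m at a=12/5 m (b=L-a=8/5):
  y_2 = (R_Ax³/6 - M_Ax²/2)/EI  [x≤a] with R_A=126/25, M_A=112/25 = ((126/25)·(4/3)³/6 - (112/25)·(4/3)²/2)/100000 = -14/703125 m
Load 3 — uniform load w=20 kN/m over full span:
  y_3 = -wx²(L-x)²/(24EI) = -20·(4/3)²·(4-(4/3))²/(24·100000) = -16/151875 m
Superposition: y = Σ y_i = -9514/56953125 m ≈ -0.000167 m

y(4/3) = -9514/56953125 m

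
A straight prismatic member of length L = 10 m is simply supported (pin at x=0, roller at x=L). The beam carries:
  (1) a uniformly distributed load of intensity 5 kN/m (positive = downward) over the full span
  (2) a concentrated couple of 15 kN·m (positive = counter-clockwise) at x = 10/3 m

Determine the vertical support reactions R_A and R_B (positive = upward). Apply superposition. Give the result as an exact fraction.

R_A = 53/2 kN, R_B = 47/2 kN

Load 1 — uniform load w=5 kN/m over full span:
  R_A = wL/2 = 5·10/2 = 25 kN
  R_B = wL/2 = 5·10/2 = 25 kN
Load 2 — applied couple M₀=15 kN·m at a=10/3 m (b=L-a=20/3):
  R_A = M₀/L = 15/10 = 3/2 kN
  R_B = -M₀/L = -15/10 = -3/2 kN
Superposition: R_A = 53/2 kN, R_B = 47/2 kN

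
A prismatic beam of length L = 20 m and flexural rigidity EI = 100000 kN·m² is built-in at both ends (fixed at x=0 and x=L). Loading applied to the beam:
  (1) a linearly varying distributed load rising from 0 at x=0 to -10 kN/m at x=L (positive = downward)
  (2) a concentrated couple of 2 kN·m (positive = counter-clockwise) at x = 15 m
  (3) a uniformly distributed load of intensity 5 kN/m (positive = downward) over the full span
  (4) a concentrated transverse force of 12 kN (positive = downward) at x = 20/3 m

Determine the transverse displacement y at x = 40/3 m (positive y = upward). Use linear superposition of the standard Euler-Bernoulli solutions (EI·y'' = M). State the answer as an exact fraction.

y(40/3) = -347/243000 m

Load 1 — triangular load w₀=-10 kN/m (0→w₀ over full span):
  y_1 = -w₀x²(L-x)²(x+2L)/(120LEI) = -(-10)·(40/3)²·(20-(40/3))²·((40/3)+2·20)/(120·20·100000) = 64/3645 m
Load 2 — applied couple M₀=2 kN·m at a=15 m (b=L-a=5):
  y_2 = (R_Ax³/6 - M_Ax²/2)/EI  [x≤a] with R_A=9/80, M_A=5/8 = ((9/80)·(40/3)³/6 - (5/8)·(40/3)²/2)/100000 = -1/9000 m
Load 3 — uniform load w=5 kN/m over full span:
  y_3 = -wx²(L-x)²/(24EI) = -5·(40/3)²·(20-(40/3))²/(24·100000) = -4/243 m
Load 4 — point force P=12 kN at a=20/3 m (b=L-a=40/3):
  y_4 = -Pa²(L-x)²(3bL-(3b+a)(L-x))/(6L³EI)  [x>a] = -12·(20/3)²·(20-(40/3))²·(3·(40/3)·20-(3·(40/3)+(20/3))·(20-(40/3)))/(6·20³·100000) = -44/18225 m
Superposition: y = Σ y_i = -347/243000 m ≈ -0.001428 m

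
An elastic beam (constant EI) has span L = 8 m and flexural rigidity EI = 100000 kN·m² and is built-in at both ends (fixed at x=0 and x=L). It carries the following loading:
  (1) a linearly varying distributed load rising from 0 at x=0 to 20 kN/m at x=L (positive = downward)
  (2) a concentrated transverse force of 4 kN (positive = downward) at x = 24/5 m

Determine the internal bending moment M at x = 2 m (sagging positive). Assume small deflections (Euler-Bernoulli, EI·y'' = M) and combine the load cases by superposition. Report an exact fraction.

M(2) = 218/125 kN·m

Load 1 — triangular load w₀=20 kN/m (0→w₀ over full span):
  M_1 = 3w₀Lx/20 - w₀L²/30 - w₀x³/(6L) = 3·20·8·2/20 - 20·8²/30 - 20·2³/(6·8) = 2 kN·m
Load 2 — point force P=4 kN at a=24/5 m (b=L-a=16/5):
  M_2 = Pb²(3a+b)x/L³ - Pab²/L²  [x≤a] = 4·(16/5)²·(3·(24/5)+(16/5))·2/8³ - 4·(24/5)·(16/5)²/8² = -32/125 kN·m
Superposition: M = Σ M_i = 218/125 kN·m ≈ 1.744000 kN·m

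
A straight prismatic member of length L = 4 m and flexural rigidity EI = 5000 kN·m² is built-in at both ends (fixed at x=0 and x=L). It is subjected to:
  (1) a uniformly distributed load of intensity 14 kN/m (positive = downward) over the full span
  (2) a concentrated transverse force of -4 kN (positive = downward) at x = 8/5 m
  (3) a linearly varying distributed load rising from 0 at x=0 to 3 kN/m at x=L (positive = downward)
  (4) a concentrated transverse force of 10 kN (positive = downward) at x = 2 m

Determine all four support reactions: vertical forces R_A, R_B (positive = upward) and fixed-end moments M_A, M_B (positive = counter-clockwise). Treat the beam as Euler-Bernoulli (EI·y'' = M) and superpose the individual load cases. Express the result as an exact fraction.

Load 1 — uniform load w=14 kN/m over full span:
  R_A = wL/2 = 14·4/2 = 28 kN
  M_A = wL²/12 = 14·4²/12 = 56/3 kN·m
  R_B = wL/2 = 14·4/2 = 28 kN
  M_B = -wL²/12 = -14·4²/12 = -56/3 kN·m
Load 2 — point force P=-4 kN at a=8/5 m (b=L-a=12/5):
  R_A = Pb²(3a+b)/L³ = (-4)·(12/5)²·(3·(8/5)+(12/5))/4³ = -324/125 kN
  M_A = Pab²/L² = (-4)·(8/5)·(12/5)²/4² = -288/125 kN·m
  R_B = Pa²(a+3b)/L³ = (-4)·(8/5)²·((8/5)+3·(12/5))/4³ = -176/125 kN
  M_B = -Pa²b/L² = -(-4)·(8/5)²·(12/5)/4² = 192/125 kN·m
Load 3 — triangular load w₀=3 kN/m (0→w₀ over full span):
  R_A = 3w₀L/20 = 3·3·4/20 = 9/5 kN
  M_A = w₀L²/30 = 3·4²/30 = 8/5 kN·m
  R_B = 7w₀L/20 = 7·3·4/20 = 21/5 kN
  M_B = -w₀L²/20 = -3·4²/20 = -12/5 kN·m
Load 4 — point force P=10 kN at a=2 m (b=L-a=2):
  R_A = Pb²(3a+b)/L³ = 10·2²·(3·2+2)/4³ = 5 kN
  M_A = Pab²/L² = 10·2·2²/4² = 5 kN·m
  R_B = Pa²(a+3b)/L³ = 10·2²·(2+3·2)/4³ = 5 kN
  M_B = -Pa²b/L² = -10·2²·2/4² = -5 kN·m
Superposition: R_A = 4026/125 kN, M_A = 8611/375 kN·m, R_B = 4474/125 kN, M_B = -9199/375 kN·m

R_A = 4026/125 kN, M_A = 8611/375 kN·m, R_B = 4474/125 kN, M_B = -9199/375 kN·m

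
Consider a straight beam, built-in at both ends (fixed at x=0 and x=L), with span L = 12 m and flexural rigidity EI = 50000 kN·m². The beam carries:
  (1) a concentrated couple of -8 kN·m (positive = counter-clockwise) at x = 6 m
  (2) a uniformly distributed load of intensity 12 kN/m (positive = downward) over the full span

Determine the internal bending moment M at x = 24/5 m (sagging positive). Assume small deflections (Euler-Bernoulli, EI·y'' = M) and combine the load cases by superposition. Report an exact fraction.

Load 1 — applied couple M₀=-8 kN·m at a=6 m (b=L-a=6):
  M_1 = R_Ax - M_A  [x≤a] with R_A=-1, M_A=-2 = (-1)·(24/5) - (-2) = -14/5 kN·m
Load 2 — uniform load w=12 kN/m over full span:
  M_2 = wLx/2 - wL²/12 - wx²/2 = 12·12·(24/5)/2 - 12·12²/12 - 12·(24/5)²/2 = 1584/25 kN·m
Superposition: M = Σ M_i = 1514/25 kN·m ≈ 60.560000 kN·m

M(24/5) = 1514/25 kN·m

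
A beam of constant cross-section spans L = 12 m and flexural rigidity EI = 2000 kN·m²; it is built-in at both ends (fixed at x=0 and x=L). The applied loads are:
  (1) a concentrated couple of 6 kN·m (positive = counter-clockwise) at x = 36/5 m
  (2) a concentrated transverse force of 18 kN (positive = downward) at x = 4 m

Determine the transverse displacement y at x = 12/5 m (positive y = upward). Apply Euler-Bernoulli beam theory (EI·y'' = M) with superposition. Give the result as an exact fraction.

Load 1 — applied couple M₀=6 kN·m at a=36/5 m (b=L-a=24/5):
  y_1 = (R_Ax³/6 - M_Ax²/2)/EI  [x≤a] with R_A=18/25, M_A=48/25 = ((18/25)·(12/5)³/6 - (48/25)·(12/5)²/2)/2000 = -756/390625 m
Load 2 — point force P=18 kN at a=4 m (b=L-a=8):
  y_2 = -Pb²x²(3aL-(3a+b)x)/(6L³EI)  [x≤a] = -18·8²·(12/5)²·(3·4·12-(3·4+8)·(12/5))/(6·12³·2000) = -96/3125 m
Superposition: y = Σ y_i = -12756/390625 m ≈ -0.032655 m

y(12/5) = -12756/390625 m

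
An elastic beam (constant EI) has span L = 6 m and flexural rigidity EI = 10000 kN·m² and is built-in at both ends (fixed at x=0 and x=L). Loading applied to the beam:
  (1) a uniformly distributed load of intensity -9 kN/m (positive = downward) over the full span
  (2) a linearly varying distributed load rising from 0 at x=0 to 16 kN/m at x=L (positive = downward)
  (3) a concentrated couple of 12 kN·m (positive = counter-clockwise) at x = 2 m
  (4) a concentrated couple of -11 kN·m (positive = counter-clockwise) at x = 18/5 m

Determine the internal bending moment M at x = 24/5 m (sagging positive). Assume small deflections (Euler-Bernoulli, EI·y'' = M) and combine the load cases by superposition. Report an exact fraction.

M(24/5) = 562/125 kN·m

Load 1 — uniform load w=-9 kN/m over full span:
  M_1 = wLx/2 - wL²/12 - wx²/2 = (-9)·6·(24/5)/2 - (-9)·6²/12 - (-9)·(24/5)²/2 = 27/25 kN·m
Load 2 — triangular load w₀=16 kN/m (0→w₀ over full span):
  M_2 = 3w₀Lx/20 - w₀L²/30 - w₀x³/(6L) = 3·16·6·(24/5)/20 - 16·6²/30 - 16·(24/5)³/(6·6) = 96/125 kN·m
Load 3 — applied couple M₀=12 kN·m at a=2 m (b=L-a=4):
  M_3 = R_Ax - M_A - M₀  [x>a] with R_A=8/3, M_A=0 = (8/3)·(24/5) - 0 - 12 = 4/5 kN·m
Load 4 — applied couple M₀=-11 kN·m at a=18/5 m (b=L-a=12/5):
  M_4 = R_Ax - M_A - M₀  [x>a] with R_A=-66/25, M_A=-88/25 = (-66/25)·(24/5) - (-88/25) - (-11) = 231/125 kN·m
Superposition: M = Σ M_i = 562/125 kN·m ≈ 4.496000 kN·m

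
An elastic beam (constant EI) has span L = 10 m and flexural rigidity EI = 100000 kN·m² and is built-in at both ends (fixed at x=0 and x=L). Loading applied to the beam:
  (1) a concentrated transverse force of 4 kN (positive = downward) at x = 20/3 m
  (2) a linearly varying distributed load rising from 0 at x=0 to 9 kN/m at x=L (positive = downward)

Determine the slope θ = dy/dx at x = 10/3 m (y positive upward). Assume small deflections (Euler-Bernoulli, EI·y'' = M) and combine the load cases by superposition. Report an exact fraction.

Load 1 — point force P=4 kN at a=20/3 m (b=L-a=10/3):
  θ_1 = -Pb²x(2aL-(3a+b)x)/(2L³EI)  [x≤a] = -4·(10/3)²·(10/3)·(2·(20/3)·10-(3·(20/3)+(10/3))·(10/3))/(2·10³·100000) = -1/24300 rad
Load 2 — triangular load w₀=9 kN/m (0→w₀ over full span):
  θ_2 = -w₀(2x(L-x)(L-2x)(x+2L)+x²(L-x)²)/(120LEI) = -9·(2·(10/3)·(10-(10/3))·(10-2·(10/3))·((10/3)+2·10)+(10/3)²·(10-(10/3))²)/(120·10·100000) = -1/3375 rad
Superposition: θ = Σ θ_i = -41/121500 rad ≈ -0.000337 rad

θ(10/3) = -41/121500 rad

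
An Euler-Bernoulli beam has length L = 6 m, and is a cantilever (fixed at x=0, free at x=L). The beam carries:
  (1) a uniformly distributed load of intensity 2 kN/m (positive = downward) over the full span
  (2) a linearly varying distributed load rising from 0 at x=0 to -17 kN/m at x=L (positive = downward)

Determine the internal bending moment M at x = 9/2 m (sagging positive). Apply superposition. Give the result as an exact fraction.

Load 1 — uniform load w=2 kN/m over full span:
  M_1 = -w(L-x)²/2 = -2·(6-(9/2))²/2 = -9/4 kN·m
Load 2 — triangular load w₀=-17 kN/m (0→w₀ over full span):
  M_2 = w₀Lx/2 - w₀L²/3 - w₀x³/(6L) = (-17)·6·(9/2)/2 - (-17)·6²/3 - (-17)·(9/2)³/(6·6) = 561/32 kN·m
Superposition: M = Σ M_i = 489/32 kN·m ≈ 15.281250 kN·m

M(9/2) = 489/32 kN·m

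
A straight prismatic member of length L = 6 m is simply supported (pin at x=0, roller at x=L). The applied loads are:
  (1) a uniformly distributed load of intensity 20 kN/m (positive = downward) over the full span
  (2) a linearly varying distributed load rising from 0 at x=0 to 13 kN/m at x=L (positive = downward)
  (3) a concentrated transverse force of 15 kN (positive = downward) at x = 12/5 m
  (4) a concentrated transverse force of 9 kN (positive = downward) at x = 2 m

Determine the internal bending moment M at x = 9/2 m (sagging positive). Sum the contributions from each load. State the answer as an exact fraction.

M(9/2) = 3411/32 kN·m

Load 1 — uniform load w=20 kN/m over full span:
  M_1 = wx(L-x)/2 = 20·(9/2)·(6-(9/2))/2 = 135/2 kN·m
Load 2 — triangular load w₀=13 kN/m (0→w₀ over full span):
  M_2 = w₀Lx/6 - w₀x³/(6L) = 13·6·(9/2)/6 - 13·(9/2)³/(6·6) = 819/32 kN·m
Load 3 — point force P=15 kN at a=12/5 m (b=L-a=18/5):
  M_3 = Pa(L-x)/L  [x>a] = 15·(12/5)·(6-(9/2))/6 = 9 kN·m
Load 4 — point force P=9 kN at a=2 m (b=L-a=4):
  M_4 = Pa(L-x)/L  [x>a] = 9·2·(6-(9/2))/6 = 9/2 kN·m
Superposition: M = Σ M_i = 3411/32 kN·m ≈ 106.593750 kN·m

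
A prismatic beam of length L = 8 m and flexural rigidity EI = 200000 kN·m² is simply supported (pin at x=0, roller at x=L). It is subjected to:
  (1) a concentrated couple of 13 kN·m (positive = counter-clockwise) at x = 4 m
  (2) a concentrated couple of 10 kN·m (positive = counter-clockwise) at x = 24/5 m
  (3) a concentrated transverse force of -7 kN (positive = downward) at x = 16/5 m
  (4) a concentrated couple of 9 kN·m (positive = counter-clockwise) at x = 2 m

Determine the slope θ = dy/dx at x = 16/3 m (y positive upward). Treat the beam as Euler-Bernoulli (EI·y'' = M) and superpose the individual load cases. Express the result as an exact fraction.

θ(16/3) = -62671/900000000 rad

Load 1 — applied couple M₀=13 kN·m at a=4 m (b=L-a=4):
  θ_1 = (M₀x²/(2L)-M₀(x-a)+C₁)/EI  [x>a] with C₁=M₀(3b²-L²)/(6L)=-13/3 = (13·(16/3)²/(2·8)-13·((16/3)-4)+(-13/3))/200000 = 13/1800000 rad
Load 2 — applied couple M₀=10 kN·m at a=24/5 m (b=L-a=16/5):
  θ_2 = (M₀x²/(2L)-M₀(x-a)+C₁)/EI  [x>a] with C₁=M₀(3b²-L²)/(6L)=-104/15 = (10·(16/3)²/(2·8)-10·((16/3)-(24/5))+(-104/15))/200000 = 31/1125000 rad
Load 3 — point force P=-7 kN at a=16/5 m (b=L-a=24/5):
  θ_3 = -Pa(2L²-6Lx+3x²+a²)/(6LEI)  [x>a] = -(-7)·(16/5)·(2·8²-6·8·(16/3)+3·(16/3)²+(16/5)²)/(6·8·200000) = -266/3515625 rad
Load 4 — applied couple M₀=9 kN·m at a=2 m (b=L-a=6):
  θ_4 = (M₀x²/(2L)-M₀(x-a)+C₁)/EI  [x>a] with C₁=M₀(3b²-L²)/(6L)=33/4 = (9·(16/3)²/(2·8)-9·((16/3)-2)+(33/4))/200000 = -23/800000 rad
Superposition: θ = Σ θ_i = -62671/900000000 rad ≈ -0.000070 rad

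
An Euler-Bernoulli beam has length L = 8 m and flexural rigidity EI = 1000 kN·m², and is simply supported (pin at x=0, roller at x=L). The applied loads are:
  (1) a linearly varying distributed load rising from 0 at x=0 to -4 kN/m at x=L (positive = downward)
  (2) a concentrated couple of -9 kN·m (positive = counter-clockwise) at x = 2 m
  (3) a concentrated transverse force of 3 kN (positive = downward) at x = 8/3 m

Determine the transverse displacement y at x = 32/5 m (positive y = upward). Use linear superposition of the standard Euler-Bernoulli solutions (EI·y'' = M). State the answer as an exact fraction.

Load 1 — triangular load w₀=-4 kN/m (0→w₀ over full span):
  y_1 = -w₀x(7L⁴-10L²x²+3x⁴)/(360LEI) = -(-4)·(32/5)·(7·8⁴-10·8²·(32/5)²+3·(32/5)⁴)/(360·8·1000) = 130048/1953125 m
Load 2 — applied couple M₀=-9 kN·m at a=2 m (b=L-a=6):
  y_2 = (M₀x³/(6L)-M₀(x-a)²/2+C₁x)/EI  [x>a] with C₁=M₀(3b²-L²)/(6L)=-33/4 = ((-9)·(32/5)³/(6·8)-(-9)·((32/5)-2)²/2+(-33/4)·(32/5))/1000 = -927/62500 m
Load 3 — point force P=3 kN at a=8/3 m (b=L-a=16/3):
  y_3 = -Pa(L-x)(2Lx-a²-x²)/(6LEI)  [x>a] = -3·(8/3)·(8-(32/5))·(2·8·(32/5)-(8/3)²-(32/5)²)/(6·8·1000) = -6112/421875 m
Superposition: y = Σ y_i = 7860559/210937500 m ≈ 0.037265 m

y(32/5) = 7860559/210937500 m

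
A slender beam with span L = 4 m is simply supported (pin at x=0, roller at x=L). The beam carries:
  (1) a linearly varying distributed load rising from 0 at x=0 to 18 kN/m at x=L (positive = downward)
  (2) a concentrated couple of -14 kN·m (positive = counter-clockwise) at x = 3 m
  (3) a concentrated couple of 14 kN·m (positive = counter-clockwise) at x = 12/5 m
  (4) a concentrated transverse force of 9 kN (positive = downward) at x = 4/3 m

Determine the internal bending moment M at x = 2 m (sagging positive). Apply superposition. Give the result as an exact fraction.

Load 1 — triangular load w₀=18 kN/m (0→w₀ over full span):
  M_1 = w₀Lx/6 - w₀x³/(6L) = 18·4·2/6 - 18·2³/(6·4) = 18 kN·m
Load 2 — applied couple M₀=-14 kN·m at a=3 m (b=L-a=1):
  M_2 = M₀x/L  [x≤a] = (-14)·2/4 = -7 kN·m
Load 3 — applied couple M₀=14 kN·m at a=12/5 m (b=L-a=8/5):
  M_3 = M₀x/L  [x≤a] = 14·2/4 = 7 kN·m
Load 4 — point force P=9 kN at a=4/3 m (b=L-a=8/3):
  M_4 = Pa(L-x)/L  [x>a] = 9·(4/3)·(4-2)/4 = 6 kN·m
Superposition: M = Σ M_i = 24 kN·m ≈ 24.000000 kN·m

M(2) = 24 kN·m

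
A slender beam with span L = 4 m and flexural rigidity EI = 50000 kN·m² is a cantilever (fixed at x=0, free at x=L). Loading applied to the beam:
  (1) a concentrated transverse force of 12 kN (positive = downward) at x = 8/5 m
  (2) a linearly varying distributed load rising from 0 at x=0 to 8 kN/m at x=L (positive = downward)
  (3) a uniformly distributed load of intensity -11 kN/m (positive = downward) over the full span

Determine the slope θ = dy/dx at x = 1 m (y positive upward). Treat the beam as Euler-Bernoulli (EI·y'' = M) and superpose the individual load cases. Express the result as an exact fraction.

θ(1) = 1193/3000000 rad

Load 1 — point force P=12 kN at a=8/5 m (b=L-a=12/5):
  θ_1 = -Px(2a-x)/(2EI)  [x≤a] = -12·1·(2·(8/5)-1)/(2·50000) = -33/125000 rad
Load 2 — triangular load w₀=8 kN/m (0→w₀ over full span):
  θ_2 = (w₀Lx²/4-w₀L²x/3-w₀x⁴/(24L))/EI = (8·4·1²/4-8·4²·1/3-8·1⁴/(24·4))/50000 = -139/200000 rad
Load 3 — uniform load w=-11 kN/m over full span:
  θ_3 = -wx(x²-3Lx+3L²)/(6EI) = -(-11)·1·(1²-3·4·1+3·4²)/(6·50000) = 407/300000 rad
Superposition: θ = Σ θ_i = 1193/3000000 rad ≈ 0.000398 rad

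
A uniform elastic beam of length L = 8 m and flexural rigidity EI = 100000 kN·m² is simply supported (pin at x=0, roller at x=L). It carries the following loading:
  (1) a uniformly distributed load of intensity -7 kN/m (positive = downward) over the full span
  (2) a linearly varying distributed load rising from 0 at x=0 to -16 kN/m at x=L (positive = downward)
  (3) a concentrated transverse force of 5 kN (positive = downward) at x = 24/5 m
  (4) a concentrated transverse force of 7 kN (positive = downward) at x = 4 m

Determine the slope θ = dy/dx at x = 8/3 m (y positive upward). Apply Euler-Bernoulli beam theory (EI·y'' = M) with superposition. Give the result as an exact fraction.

θ(8/3) = 202279/151875000 rad

Load 1 — uniform load w=-7 kN/m over full span:
  θ_1 = -w(L³-6Lx²+4x³)/(24EI) = -(-7)·(8³-6·8·(8/3)²+4·(8/3)³)/(24·100000) = 182/253125 rad
Load 2 — triangular load w₀=-16 kN/m (0→w₀ over full span):
  θ_2 = -w₀(7L⁴-30L²x²+15x⁴)/(360LEI) = -(-16)·(7·8⁴-30·8²·(8/3)²+15·(8/3)⁴)/(360·8·100000) = 3328/3796875 rad
Load 3 — point force P=5 kN at a=24/5 m (b=L-a=16/5):
  θ_3 = -Pb(L²-b²-3x²)/(6LEI)  [x≤a] = -5·(16/5)·(8²-(16/5)²-3·(8/3)²)/(6·8·100000) = -76/703125 rad
Load 4 — point force P=7 kN at a=4 m (b=L-a=4):
  θ_4 = -Pb(L²-b²-3x²)/(6LEI)  [x≤a] = -7·4·(8²-4²-3·(8/3)²)/(6·8·100000) = -7/45000 rad
Superposition: θ = Σ θ_i = 202279/151875000 rad ≈ 0.001332 rad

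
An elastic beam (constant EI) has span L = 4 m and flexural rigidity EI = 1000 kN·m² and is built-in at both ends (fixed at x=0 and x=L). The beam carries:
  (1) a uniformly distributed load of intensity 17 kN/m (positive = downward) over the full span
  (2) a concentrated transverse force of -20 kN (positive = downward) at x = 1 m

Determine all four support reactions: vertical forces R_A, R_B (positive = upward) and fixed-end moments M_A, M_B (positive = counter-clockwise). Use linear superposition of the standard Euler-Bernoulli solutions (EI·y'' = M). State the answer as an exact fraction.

Load 1 — uniform load w=17 kN/m over full span:
  R_A = wL/2 = 17·4/2 = 34 kN
  M_A = wL²/12 = 17·4²/12 = 68/3 kN·m
  R_B = wL/2 = 17·4/2 = 34 kN
  M_B = -wL²/12 = -17·4²/12 = -68/3 kN·m
Load 2 — point force P=-20 kN at a=1 m (b=L-a=3):
  R_A = Pb²(3a+b)/L³ = (-20)·3²·(3·1+3)/4³ = -135/8 kN
  M_A = Pab²/L² = (-20)·1·3²/4² = -45/4 kN·m
  R_B = Pa²(a+3b)/L³ = (-20)·1²·(1+3·3)/4³ = -25/8 kN
  M_B = -Pa²b/L² = -(-20)·1²·3/4² = 15/4 kN·m
Superposition: R_A = 137/8 kN, M_A = 137/12 kN·m, R_B = 247/8 kN, M_B = -227/12 kN·m

R_A = 137/8 kN, M_A = 137/12 kN·m, R_B = 247/8 kN, M_B = -227/12 kN·m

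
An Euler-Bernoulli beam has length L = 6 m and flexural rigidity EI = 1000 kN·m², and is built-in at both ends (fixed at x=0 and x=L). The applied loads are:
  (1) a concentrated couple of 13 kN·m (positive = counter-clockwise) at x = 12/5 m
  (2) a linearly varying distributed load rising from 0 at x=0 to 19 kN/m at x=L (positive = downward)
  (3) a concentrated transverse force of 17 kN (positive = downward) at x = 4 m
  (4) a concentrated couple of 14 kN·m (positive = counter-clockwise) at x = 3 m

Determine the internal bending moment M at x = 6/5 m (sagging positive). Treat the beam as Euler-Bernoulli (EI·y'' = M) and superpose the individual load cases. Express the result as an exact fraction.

Load 1 — applied couple M₀=13 kN·m at a=12/5 m (b=L-a=18/5):
  M_1 = R_Ax - M_A  [x≤a] with R_A=78/25, M_A=39/25 = (78/25)·(6/5) - (39/25) = 273/125 kN·m
Load 2 — triangular load w₀=19 kN/m (0→w₀ over full span):
  M_2 = 3w₀Lx/20 - w₀L²/30 - w₀x³/(6L) = 3·19·6·(6/5)/20 - 19·6²/30 - 19·(6/5)³/(6·6) = -399/125 kN·m
Load 3 — point force P=17 kN at a=4 m (b=L-a=2):
  M_3 = Pb²(3a+b)x/L³ - Pab²/L²  [x≤a] = 17·2²·(3·4+2)·(6/5)/6³ - 17·4·2²/6² = -34/15 kN·m
Load 4 — applied couple M₀=14 kN·m at a=3 m (b=L-a=3):
  M_4 = R_Ax - M_A  [x≤a] with R_A=7/2, M_A=7/2 = (7/2)·(6/5) - (7/2) = 7/10 kN·m
Superposition: M = Σ M_i = -1931/750 kN·m ≈ -2.574667 kN·m

M(6/5) = -1931/750 kN·m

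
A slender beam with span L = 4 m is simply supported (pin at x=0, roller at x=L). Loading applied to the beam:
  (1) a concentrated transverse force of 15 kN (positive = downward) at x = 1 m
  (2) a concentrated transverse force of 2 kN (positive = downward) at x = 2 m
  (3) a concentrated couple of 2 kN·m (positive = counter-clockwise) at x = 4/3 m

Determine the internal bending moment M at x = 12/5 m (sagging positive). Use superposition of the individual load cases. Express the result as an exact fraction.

M(12/5) = 34/5 kN·m

Load 1 — point force P=15 kN at a=1 m (b=L-a=3):
  M_1 = Pa(L-x)/L  [x>a] = 15·1·(4-(12/5))/4 = 6 kN·m
Load 2 — point force P=2 kN at a=2 m (b=L-a=2):
  M_2 = Pa(L-x)/L  [x>a] = 2·2·(4-(12/5))/4 = 8/5 kN·m
Load 3 — applied couple M₀=2 kN·m at a=4/3 m (b=L-a=8/3):
  M_3 = M₀x/L - M₀  [x>a] = 2·(12/5)/4 - 2 = -4/5 kN·m
Superposition: M = Σ M_i = 34/5 kN·m ≈ 6.800000 kN·m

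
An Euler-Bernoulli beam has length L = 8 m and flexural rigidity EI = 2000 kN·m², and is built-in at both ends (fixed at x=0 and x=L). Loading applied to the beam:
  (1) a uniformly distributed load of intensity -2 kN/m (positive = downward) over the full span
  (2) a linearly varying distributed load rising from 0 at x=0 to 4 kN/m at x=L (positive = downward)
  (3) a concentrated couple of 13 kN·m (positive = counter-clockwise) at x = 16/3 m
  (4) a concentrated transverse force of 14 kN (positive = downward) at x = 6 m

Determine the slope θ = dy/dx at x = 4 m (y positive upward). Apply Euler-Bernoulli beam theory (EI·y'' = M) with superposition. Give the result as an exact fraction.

Load 1 — uniform load w=-2 kN/m over full span:
  θ_1 = -wx(L-x)(L-2x)/(12EI) = -(-2)·4·(8-4)·(8-2·4)/(12·2000) = 0 rad
Load 2 — triangular load w₀=4 kN/m (0→w₀ over full span):
  θ_2 = -w₀(2x(L-x)(L-2x)(x+2L)+x²(L-x)²)/(120LEI) = -4·(2·4·(8-4)·(8-2·4)·(4+2·8)+4²·(8-4)²)/(120·8·2000) = -1/1875 rad
Load 3 — applied couple M₀=13 kN·m at a=16/3 m (b=L-a=8/3):
  θ_3 = (R_Ax²/2 - M_Ax)/EI  [x≤a] with R_A=13/6, M_A=13/3 = ((13/6)·4²/2 - (13/3)·4)/2000 = 0 rad
Load 4 — point force P=14 kN at a=6 m (b=L-a=2):
  θ_4 = -Pb²x(2aL-(3a+b)x)/(2L³EI)  [x≤a] = -14·2²·4·(2·6·8-(3·6+2)·4)/(2·8³·2000) = -7/4000 rad
Superposition: θ = Σ θ_i = -137/60000 rad ≈ -0.002283 rad

θ(4) = -137/60000 rad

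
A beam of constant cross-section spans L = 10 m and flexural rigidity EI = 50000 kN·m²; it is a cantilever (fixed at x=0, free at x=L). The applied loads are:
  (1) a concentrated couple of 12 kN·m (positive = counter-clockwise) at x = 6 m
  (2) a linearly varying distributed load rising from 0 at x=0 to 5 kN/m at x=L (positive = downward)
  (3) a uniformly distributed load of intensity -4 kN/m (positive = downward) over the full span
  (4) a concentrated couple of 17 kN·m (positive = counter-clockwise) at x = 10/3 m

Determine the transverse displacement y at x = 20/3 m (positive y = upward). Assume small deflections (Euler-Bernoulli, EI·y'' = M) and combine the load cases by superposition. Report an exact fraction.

Load 1 — applied couple M₀=12 kN·m at a=6 m (b=L-a=4):
  y_1 = M₀a(2x-a)/(2EI)  [x>a] = 12·6·(2·(20/3)-6)/(2·50000) = 33/6250 m
Load 2 — triangular load w₀=5 kN/m (0→w₀ over full span):
  y_2 = (w₀Lx³/12-w₀L²x²/6-w₀x⁵/(120L))/EI = (5·10·(20/3)³/12-5·10²·(20/3)²/6-5·(20/3)⁵/(120·10))/50000 = -184/3645 m
Load 3 — uniform load w=-4 kN/m over full span:
  y_3 = -wx²(x²-4Lx+6L²)/(24EI) = -(-4)·(20/3)²·((20/3)²-4·10·(20/3)+6·10²)/(24·50000) = 68/1215 m
Load 4 — applied couple M₀=17 kN·m at a=10/3 m (b=L-a=20/3):
  y_4 = M₀a(2x-a)/(2EI)  [x>a] = 17·(10/3)·(2·(20/3)-(10/3))/(2·50000) = 17/3000 m
Superposition: y = Σ y_i = 299503/18225000 m ≈ 0.016434 m

y(20/3) = 299503/18225000 m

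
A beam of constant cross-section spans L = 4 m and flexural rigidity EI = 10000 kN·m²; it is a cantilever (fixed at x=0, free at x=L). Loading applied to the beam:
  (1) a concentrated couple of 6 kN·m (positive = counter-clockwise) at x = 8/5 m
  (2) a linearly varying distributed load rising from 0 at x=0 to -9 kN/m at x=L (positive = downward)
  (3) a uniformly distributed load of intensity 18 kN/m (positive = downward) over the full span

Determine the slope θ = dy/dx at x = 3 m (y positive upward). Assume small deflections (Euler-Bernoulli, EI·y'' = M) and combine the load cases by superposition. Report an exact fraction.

Load 1 — applied couple M₀=6 kN·m at a=8/5 m (b=L-a=12/5):
  θ_1 = M₀a/EI  [x>a] = 6·(8/5)/10000 = 3/3125 rad
Load 2 — triangular load w₀=-9 kN/m (0→w₀ over full span):
  θ_2 = (w₀Lx²/4-w₀L²x/3-w₀x⁴/(24L))/EI = ((-9)·4·3²/4-(-9)·4²·3/3-(-9)·3⁴/(24·4))/10000 = 2259/320000 rad
Load 3 — uniform load w=18 kN/m over full span:
  θ_3 = -wx(x²-3Lx+3L²)/(6EI) = -18·3·(3²-3·4·3+3·4²)/(6·10000) = -189/10000 rad
Superposition: θ = Σ θ_i = -17409/1600000 rad ≈ -0.010881 rad

θ(3) = -17409/1600000 rad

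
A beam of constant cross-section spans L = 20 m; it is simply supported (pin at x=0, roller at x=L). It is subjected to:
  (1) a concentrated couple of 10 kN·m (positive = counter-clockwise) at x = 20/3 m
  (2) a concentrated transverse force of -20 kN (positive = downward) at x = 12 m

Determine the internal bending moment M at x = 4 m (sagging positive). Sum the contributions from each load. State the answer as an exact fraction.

M(4) = -30 kN·m

Load 1 — applied couple M₀=10 kN·m at a=20/3 m (b=L-a=40/3):
  M_1 = M₀x/L  [x≤a] = 10·4/20 = 2 kN·m
Load 2 — point force P=-20 kN at a=12 m (b=L-a=8):
  M_2 = Pbx/L  [x≤a] = (-20)·8·4/20 = -32 kN·m
Superposition: M = Σ M_i = -30 kN·m ≈ -30.000000 kN·m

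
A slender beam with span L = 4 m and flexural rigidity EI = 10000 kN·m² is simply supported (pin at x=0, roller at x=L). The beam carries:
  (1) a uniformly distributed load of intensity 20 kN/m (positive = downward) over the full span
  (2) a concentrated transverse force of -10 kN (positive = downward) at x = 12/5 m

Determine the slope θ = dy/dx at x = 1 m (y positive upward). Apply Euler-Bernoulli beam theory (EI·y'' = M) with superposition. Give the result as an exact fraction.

θ(1) = -557/187500 rad

Load 1 — uniform load w=20 kN/m over full span:
  θ_1 = -w(L³-6Lx²+4x³)/(24EI) = -20·(4³-6·4·1²+4·1³)/(24·10000) = -11/3000 rad
Load 2 — point force P=-10 kN at a=12/5 m (b=L-a=8/5):
  θ_2 = -Pb(L²-b²-3x²)/(6LEI)  [x≤a] = -(-10)·(8/5)·(4²-(8/5)²-3·1²)/(6·4·10000) = 87/125000 rad
Superposition: θ = Σ θ_i = -557/187500 rad ≈ -0.002971 rad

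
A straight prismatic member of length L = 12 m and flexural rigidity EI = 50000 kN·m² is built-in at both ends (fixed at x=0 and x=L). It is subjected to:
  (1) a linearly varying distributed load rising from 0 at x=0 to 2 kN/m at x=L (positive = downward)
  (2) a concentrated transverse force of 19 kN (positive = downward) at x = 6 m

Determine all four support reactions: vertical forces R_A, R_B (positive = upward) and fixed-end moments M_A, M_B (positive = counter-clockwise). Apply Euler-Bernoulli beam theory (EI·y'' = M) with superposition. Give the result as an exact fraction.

R_A = 131/10 kN, M_A = 381/10 kN·m, R_B = 179/10 kN, M_B = -429/10 kN·m

Load 1 — triangular load w₀=2 kN/m (0→w₀ over full span):
  R_A = 3w₀L/20 = 3·2·12/20 = 18/5 kN
  M_A = w₀L²/30 = 2·12²/30 = 48/5 kN·m
  R_B = 7w₀L/20 = 7·2·12/20 = 42/5 kN
  M_B = -w₀L²/20 = -2·12²/20 = -72/5 kN·m
Load 2 — point force P=19 kN at a=6 m (b=L-a=6):
  R_A = Pb²(3a+b)/L³ = 19·6²·(3·6+6)/12³ = 19/2 kN
  M_A = Pab²/L² = 19·6·6²/12² = 57/2 kN·m
  R_B = Pa²(a+3b)/L³ = 19·6²·(6+3·6)/12³ = 19/2 kN
  M_B = -Pa²b/L² = -19·6²·6/12² = -57/2 kN·m
Superposition: R_A = 131/10 kN, M_A = 381/10 kN·m, R_B = 179/10 kN, M_B = -429/10 kN·m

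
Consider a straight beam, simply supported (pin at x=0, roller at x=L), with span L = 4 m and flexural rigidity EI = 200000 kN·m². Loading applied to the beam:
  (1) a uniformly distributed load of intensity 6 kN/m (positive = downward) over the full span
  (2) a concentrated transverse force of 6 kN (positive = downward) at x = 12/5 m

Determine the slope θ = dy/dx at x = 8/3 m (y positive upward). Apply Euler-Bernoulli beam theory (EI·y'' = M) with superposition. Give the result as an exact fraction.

θ(8/3) = 1123/21093750 rad

Load 1 — uniform load w=6 kN/m over full span:
  θ_1 = -w(L³-6Lx²+4x³)/(24EI) = -6·(4³-6·4·(8/3)²+4·(8/3)³)/(24·200000) = 13/337500 rad
Load 2 — point force P=6 kN at a=12/5 m (b=L-a=8/5):
  θ_2 = -Pa(2L²-6Lx+3x²+a²)/(6LEI)  [x>a] = -6·(12/5)·(2·4²-6·4·(8/3)+3·(8/3)²+(12/5)²)/(6·4·200000) = 23/1562500 rad
Superposition: θ = Σ θ_i = 1123/21093750 rad ≈ 0.000053 rad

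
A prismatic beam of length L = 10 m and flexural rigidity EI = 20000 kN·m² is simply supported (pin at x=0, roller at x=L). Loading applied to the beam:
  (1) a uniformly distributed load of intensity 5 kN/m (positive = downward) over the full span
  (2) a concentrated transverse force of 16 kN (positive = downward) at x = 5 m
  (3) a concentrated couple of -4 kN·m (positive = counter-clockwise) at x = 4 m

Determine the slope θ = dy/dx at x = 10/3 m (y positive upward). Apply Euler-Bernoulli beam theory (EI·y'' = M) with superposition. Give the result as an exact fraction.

θ(10/3) = -64241/8100000 rad

Load 1 — uniform load w=5 kN/m over full span:
  θ_1 = -w(L³-6Lx²+4x³)/(24EI) = -5·(10³-6·10·(10/3)²+4·(10/3)³)/(24·20000) = -13/2592 rad
Load 2 — point force P=16 kN at a=5 m (b=L-a=5):
  θ_2 = -Pb(L²-b²-3x²)/(6LEI)  [x≤a] = -16·5·(10²-5²-3·(10/3)²)/(6·10·20000) = -1/360 rad
Load 3 — applied couple M₀=-4 kN·m at a=4 m (b=L-a=6):
  θ_3 = (M₀x²/(2L)+C₁)/EI  [x≤a] with C₁=M₀(3b²-L²)/(6L)=-8/15 = ((-4)·(10/3)²/(2·10)+(-8/15))/20000 = -31/225000 rad
Superposition: θ = Σ θ_i = -64241/8100000 rad ≈ -0.007931 rad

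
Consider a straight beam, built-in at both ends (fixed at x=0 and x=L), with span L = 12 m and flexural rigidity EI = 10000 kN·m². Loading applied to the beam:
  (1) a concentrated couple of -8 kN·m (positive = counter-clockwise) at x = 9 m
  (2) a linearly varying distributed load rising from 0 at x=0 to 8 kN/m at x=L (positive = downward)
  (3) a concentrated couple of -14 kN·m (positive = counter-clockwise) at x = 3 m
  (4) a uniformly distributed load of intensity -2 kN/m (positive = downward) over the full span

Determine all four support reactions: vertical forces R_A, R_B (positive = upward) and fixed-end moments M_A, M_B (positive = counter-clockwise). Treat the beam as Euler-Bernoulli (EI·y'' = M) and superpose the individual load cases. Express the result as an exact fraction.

Load 1 — applied couple M₀=-8 kN·m at a=9 m (b=L-a=3):
  R_A = 6M₀ab/L³ = 6·(-8)·9·3/12³ = -3/4 kN
  M_A = M₀b(2a-b)/L² = (-8)·3·(2·9-3)/12² = -5/2 kN·m
  R_B = -6M₀ab/L³ = -6·(-8)·9·3/12³ = 3/4 kN
  M_B = M₀a(2b-a)/L² = (-8)·9·(2·3-9)/12² = 3/2 kN·m
Load 2 — triangular load w₀=8 kN/m (0→w₀ over full span):
  R_A = 3w₀L/20 = 3·8·12/20 = 72/5 kN
  M_A = w₀L²/30 = 8·12²/30 = 192/5 kN·m
  R_B = 7w₀L/20 = 7·8·12/20 = 168/5 kN
  M_B = -w₀L²/20 = -8·12²/20 = -288/5 kN·m
Load 3 — applied couple M₀=-14 kN·m at a=3 m (b=L-a=9):
  R_A = 6M₀ab/L³ = 6·(-14)·3·9/12³ = -21/16 kN
  M_A = M₀b(2a-b)/L² = (-14)·9·(2·3-9)/12² = 21/8 kN·m
  R_B = -6M₀ab/L³ = -6·(-14)·3·9/12³ = 21/16 kN
  M_B = M₀a(2b-a)/L² = (-14)·3·(2·9-3)/12² = -35/8 kN·m
Load 4 — uniform load w=-2 kN/m over full span:
  R_A = wL/2 = (-2)·12/2 = -12 kN
  M_A = wL²/12 = (-2)·12²/12 = -24 kN·m
  R_B = wL/2 = (-2)·12/2 = -12 kN
  M_B = -wL²/12 = -(-2)·12²/12 = 24 kN·m
Superposition: R_A = 27/80 kN, M_A = 581/40 kN·m, R_B = 1893/80 kN, M_B = -1459/40 kN·m

R_A = 27/80 kN, M_A = 581/40 kN·m, R_B = 1893/80 kN, M_B = -1459/40 kN·m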